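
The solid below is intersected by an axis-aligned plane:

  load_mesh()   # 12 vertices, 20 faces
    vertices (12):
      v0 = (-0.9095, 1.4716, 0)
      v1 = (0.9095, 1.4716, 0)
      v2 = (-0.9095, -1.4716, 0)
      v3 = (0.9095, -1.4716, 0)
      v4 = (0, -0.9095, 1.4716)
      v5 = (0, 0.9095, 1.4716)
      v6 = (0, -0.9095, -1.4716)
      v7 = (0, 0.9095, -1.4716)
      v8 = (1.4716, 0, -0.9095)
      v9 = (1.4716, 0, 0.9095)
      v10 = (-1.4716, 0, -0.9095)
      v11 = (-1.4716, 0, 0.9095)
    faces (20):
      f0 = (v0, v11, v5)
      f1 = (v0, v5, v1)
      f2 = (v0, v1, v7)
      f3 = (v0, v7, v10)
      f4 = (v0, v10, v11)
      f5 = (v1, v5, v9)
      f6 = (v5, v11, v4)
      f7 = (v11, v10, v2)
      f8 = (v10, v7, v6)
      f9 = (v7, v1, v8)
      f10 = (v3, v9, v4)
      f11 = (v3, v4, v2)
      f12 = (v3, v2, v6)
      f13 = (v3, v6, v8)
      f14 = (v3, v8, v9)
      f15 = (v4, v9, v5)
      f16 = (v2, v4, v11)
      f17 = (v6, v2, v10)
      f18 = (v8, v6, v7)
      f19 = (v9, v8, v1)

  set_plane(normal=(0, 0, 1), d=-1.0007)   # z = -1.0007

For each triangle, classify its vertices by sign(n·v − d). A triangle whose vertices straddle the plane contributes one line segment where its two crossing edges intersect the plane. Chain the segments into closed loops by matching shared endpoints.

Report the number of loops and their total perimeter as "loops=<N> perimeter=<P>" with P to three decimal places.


Straddling triangles (8 of 20):
  (v0,v1,v7) [++-] → (0.291033, 1.08937, -1.0007)–(-0.291033, 1.08937, -1.0007)  len=0.5821
  (v0,v7,v10) [+-+] → (-0.291033, 1.08937, -1.0007)–(-1.23283, 0.147565, -1.0007)  len=1.3319
  (v10,v7,v6) [+--] → (-1.23283, 0.147565, -1.0007)–(-1.23283, -0.147565, -1.0007)  len=0.2951
  (v7,v1,v8) [-++] → (0.291033, 1.08937, -1.0007)–(1.23283, 0.147565, -1.0007)  len=1.3319
  (v3,v2,v6) [++-] → (-0.291033, -1.08937, -1.0007)–(0.291033, -1.08937, -1.0007)  len=0.5821
  (v3,v6,v8) [+-+] → (0.291033, -1.08937, -1.0007)–(1.23283, -0.147565, -1.0007)  len=1.3319
  (v6,v2,v10) [-++] → (-0.291033, -1.08937, -1.0007)–(-1.23283, -0.147565, -1.0007)  len=1.3319
  (v8,v6,v7) [+--] → (1.23283, -0.147565, -1.0007)–(1.23283, 0.147565, -1.0007)  len=0.2951

Chained into 1 loop(s):
  loop 1: 8 segments, perimeter = 7.0820
Total perimeter = 7.082

loops=1 perimeter=7.082


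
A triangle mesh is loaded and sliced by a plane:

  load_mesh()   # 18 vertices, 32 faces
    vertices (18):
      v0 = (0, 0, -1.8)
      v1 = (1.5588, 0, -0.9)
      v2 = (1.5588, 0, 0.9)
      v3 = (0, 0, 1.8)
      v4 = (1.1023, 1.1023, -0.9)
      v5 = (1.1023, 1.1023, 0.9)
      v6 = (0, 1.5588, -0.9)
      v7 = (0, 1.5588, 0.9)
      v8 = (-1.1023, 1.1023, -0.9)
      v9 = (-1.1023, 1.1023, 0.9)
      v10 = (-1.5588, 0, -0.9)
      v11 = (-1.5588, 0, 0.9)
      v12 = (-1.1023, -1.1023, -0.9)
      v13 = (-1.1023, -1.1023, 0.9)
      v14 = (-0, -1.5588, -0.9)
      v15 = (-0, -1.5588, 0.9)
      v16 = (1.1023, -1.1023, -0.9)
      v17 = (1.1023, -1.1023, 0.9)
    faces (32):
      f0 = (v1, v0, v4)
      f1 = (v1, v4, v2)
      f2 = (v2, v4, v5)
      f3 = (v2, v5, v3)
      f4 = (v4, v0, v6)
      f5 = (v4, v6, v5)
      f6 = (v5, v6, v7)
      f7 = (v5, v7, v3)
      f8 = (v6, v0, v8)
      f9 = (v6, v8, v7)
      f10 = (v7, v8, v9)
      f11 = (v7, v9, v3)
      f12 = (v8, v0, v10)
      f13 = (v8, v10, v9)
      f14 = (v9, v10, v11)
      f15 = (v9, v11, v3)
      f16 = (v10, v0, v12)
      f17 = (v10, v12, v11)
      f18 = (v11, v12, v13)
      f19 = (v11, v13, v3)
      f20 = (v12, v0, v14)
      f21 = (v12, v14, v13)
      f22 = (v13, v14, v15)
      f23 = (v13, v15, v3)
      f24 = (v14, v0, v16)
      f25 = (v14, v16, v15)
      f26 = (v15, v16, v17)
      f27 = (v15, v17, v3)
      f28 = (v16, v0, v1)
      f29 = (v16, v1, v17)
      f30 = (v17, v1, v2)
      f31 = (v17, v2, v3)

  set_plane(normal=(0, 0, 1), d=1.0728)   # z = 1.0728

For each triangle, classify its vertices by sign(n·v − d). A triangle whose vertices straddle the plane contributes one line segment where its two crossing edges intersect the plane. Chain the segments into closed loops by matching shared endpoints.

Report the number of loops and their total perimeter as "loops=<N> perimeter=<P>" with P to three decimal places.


Straddling triangles (8 of 32):
  (v2,v5,v3) [--+] → (0.890658, 0.890658, 1.0728)–(1.25951, 0, 1.0728)  len=0.9640
  (v5,v7,v3) [--+] → (0, 1.25951, 1.0728)–(0.890658, 0.890658, 1.0728)  len=0.9640
  (v7,v9,v3) [--+] → (-0.890658, 0.890658, 1.0728)–(0, 1.25951, 1.0728)  len=0.9640
  (v9,v11,v3) [--+] → (-1.25951, 0, 1.0728)–(-0.890658, 0.890658, 1.0728)  len=0.9640
  (v11,v13,v3) [--+] → (-0.890658, -0.890658, 1.0728)–(-1.25951, 0, 1.0728)  len=0.9640
  (v13,v15,v3) [--+] → (0, -1.25951, 1.0728)–(-0.890658, -0.890658, 1.0728)  len=0.9640
  (v15,v17,v3) [--+] → (0.890658, -0.890658, 1.0728)–(0, -1.25951, 1.0728)  len=0.9640
  (v17,v2,v3) [--+] → (1.25951, 0, 1.0728)–(0.890658, -0.890658, 1.0728)  len=0.9640

Chained into 1 loop(s):
  loop 1: 8 segments, perimeter = 7.7121
Total perimeter = 7.712

loops=1 perimeter=7.712


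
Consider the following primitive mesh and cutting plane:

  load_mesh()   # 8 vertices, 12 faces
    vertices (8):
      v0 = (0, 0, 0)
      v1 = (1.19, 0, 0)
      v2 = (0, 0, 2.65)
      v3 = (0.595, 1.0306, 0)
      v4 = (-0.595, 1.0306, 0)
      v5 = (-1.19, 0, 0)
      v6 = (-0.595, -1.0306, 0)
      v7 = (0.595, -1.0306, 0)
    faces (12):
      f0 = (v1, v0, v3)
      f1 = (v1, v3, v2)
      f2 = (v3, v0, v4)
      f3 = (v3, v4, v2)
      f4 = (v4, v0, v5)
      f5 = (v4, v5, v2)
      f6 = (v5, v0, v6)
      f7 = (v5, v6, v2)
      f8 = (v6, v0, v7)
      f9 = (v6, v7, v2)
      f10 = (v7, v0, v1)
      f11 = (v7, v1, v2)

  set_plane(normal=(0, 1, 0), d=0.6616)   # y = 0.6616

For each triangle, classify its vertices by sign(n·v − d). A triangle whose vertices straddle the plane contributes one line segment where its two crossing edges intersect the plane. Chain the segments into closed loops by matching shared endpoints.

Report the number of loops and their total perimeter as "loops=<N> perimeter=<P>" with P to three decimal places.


loops=1 perimeter=4.460

Straddling triangles (6 of 12):
  (v1,v0,v3) [--+] → (0.381964, 0.6616, 0)–(0.808036, 0.6616, 0)  len=0.4261
  (v1,v3,v2) [-+-] → (0.808036, 0.6616, 0)–(0.381964, 0.6616, 0.948816)  len=1.0401
  (v3,v0,v4) [+-+] → (0.381964, 0.6616, 0)–(-0.381964, 0.6616, 0)  len=0.7639
  (v3,v4,v2) [++-] → (-0.381964, 0.6616, 0.948816)–(0.381964, 0.6616, 0.948816)  len=0.7639
  (v4,v0,v5) [+--] → (-0.381964, 0.6616, 0)–(-0.808036, 0.6616, 0)  len=0.4261
  (v4,v5,v2) [+--] → (-0.808036, 0.6616, 0)–(-0.381964, 0.6616, 0.948816)  len=1.0401

Chained into 1 loop(s):
  loop 1: 6 segments, perimeter = 4.4602
Total perimeter = 4.460


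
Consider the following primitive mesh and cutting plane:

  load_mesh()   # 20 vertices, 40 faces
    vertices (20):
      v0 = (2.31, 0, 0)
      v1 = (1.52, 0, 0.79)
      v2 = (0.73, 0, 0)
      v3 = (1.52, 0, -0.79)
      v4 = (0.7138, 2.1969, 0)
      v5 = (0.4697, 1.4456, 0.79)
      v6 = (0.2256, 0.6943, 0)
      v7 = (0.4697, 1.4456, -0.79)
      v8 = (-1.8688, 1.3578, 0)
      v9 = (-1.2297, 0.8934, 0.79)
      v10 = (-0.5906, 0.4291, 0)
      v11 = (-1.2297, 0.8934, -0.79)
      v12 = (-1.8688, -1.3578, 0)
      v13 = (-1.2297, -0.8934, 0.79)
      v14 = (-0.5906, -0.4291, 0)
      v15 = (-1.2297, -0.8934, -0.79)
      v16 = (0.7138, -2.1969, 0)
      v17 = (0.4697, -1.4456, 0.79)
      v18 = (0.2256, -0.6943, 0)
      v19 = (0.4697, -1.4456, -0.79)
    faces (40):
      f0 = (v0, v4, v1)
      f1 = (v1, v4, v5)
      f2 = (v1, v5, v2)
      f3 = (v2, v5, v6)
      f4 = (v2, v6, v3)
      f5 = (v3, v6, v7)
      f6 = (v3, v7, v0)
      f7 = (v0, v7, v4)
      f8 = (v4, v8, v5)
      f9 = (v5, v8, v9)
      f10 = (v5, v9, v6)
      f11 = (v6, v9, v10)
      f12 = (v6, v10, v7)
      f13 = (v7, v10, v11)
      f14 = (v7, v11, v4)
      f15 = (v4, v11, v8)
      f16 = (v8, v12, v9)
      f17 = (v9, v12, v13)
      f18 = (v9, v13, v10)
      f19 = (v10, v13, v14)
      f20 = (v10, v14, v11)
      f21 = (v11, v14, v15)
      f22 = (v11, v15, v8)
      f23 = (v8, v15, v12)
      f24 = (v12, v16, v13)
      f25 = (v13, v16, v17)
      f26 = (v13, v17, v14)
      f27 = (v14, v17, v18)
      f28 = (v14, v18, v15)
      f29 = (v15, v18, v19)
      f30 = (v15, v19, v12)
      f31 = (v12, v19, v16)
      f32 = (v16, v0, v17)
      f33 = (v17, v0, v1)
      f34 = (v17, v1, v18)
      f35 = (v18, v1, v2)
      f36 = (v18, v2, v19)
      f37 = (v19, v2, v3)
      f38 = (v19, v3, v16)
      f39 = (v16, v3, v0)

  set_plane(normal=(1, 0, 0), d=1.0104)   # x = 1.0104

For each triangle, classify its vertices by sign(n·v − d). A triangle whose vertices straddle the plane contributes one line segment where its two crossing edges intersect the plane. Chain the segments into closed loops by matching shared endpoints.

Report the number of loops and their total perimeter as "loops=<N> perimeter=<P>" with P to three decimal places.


loops=1 perimeter=8.844

Straddling triangles (14 of 40):
  (v0,v4,v1) [+-+] → (1.0104, 1.78868, 0)–(1.0104, 1.38866, 0.29064)  len=0.4945
  (v1,v4,v5) [+--] → (1.0104, 1.38866, 0.29064)–(1.0104, 0.701397, 0.79)  len=0.8495
  (v1,v5,v2) [+--] → (1.0104, 0.701397, 0.79)–(1.0104, 0, 0.2804)  len=0.8670
  (v2,v6,v3) [--+] → (1.0104, 0.273343, -0.47898)–(1.0104, 0, -0.2804)  len=0.3379
  (v3,v6,v7) [+--] → (1.0104, 0.273343, -0.47898)–(1.0104, 0.701397, -0.79)  len=0.5291
  (v3,v7,v0) [+-+] → (1.0104, 0.701397, -0.79)–(1.0104, 1.02087, -0.557889)  len=0.3949
  (v0,v7,v4) [+--] → (1.0104, 1.02087, -0.557889)–(1.0104, 1.78868, 0)  len=0.9491
  (v16,v0,v17) [-+-] → (1.0104, -1.78868, 0)–(1.0104, -1.02087, 0.557889)  len=0.9491
  (v17,v0,v1) [-++] → (1.0104, -1.02087, 0.557889)–(1.0104, -0.701397, 0.79)  len=0.3949
  (v17,v1,v18) [-+-] → (1.0104, -0.701397, 0.79)–(1.0104, -0.273343, 0.47898)  len=0.5291
  (v18,v1,v2) [-+-] → (1.0104, -0.273343, 0.47898)–(1.0104, 0, 0.2804)  len=0.3379
  (v19,v2,v3) [--+] → (1.0104, 0, -0.2804)–(1.0104, -0.701397, -0.79)  len=0.8670
  (v19,v3,v16) [-+-] → (1.0104, -0.701397, -0.79)–(1.0104, -1.38866, -0.29064)  len=0.8495
  (v16,v3,v0) [-++] → (1.0104, -1.38866, -0.29064)–(1.0104, -1.78868, 0)  len=0.4945

Chained into 1 loop(s):
  loop 1: 14 segments, perimeter = 8.8438
Total perimeter = 8.844


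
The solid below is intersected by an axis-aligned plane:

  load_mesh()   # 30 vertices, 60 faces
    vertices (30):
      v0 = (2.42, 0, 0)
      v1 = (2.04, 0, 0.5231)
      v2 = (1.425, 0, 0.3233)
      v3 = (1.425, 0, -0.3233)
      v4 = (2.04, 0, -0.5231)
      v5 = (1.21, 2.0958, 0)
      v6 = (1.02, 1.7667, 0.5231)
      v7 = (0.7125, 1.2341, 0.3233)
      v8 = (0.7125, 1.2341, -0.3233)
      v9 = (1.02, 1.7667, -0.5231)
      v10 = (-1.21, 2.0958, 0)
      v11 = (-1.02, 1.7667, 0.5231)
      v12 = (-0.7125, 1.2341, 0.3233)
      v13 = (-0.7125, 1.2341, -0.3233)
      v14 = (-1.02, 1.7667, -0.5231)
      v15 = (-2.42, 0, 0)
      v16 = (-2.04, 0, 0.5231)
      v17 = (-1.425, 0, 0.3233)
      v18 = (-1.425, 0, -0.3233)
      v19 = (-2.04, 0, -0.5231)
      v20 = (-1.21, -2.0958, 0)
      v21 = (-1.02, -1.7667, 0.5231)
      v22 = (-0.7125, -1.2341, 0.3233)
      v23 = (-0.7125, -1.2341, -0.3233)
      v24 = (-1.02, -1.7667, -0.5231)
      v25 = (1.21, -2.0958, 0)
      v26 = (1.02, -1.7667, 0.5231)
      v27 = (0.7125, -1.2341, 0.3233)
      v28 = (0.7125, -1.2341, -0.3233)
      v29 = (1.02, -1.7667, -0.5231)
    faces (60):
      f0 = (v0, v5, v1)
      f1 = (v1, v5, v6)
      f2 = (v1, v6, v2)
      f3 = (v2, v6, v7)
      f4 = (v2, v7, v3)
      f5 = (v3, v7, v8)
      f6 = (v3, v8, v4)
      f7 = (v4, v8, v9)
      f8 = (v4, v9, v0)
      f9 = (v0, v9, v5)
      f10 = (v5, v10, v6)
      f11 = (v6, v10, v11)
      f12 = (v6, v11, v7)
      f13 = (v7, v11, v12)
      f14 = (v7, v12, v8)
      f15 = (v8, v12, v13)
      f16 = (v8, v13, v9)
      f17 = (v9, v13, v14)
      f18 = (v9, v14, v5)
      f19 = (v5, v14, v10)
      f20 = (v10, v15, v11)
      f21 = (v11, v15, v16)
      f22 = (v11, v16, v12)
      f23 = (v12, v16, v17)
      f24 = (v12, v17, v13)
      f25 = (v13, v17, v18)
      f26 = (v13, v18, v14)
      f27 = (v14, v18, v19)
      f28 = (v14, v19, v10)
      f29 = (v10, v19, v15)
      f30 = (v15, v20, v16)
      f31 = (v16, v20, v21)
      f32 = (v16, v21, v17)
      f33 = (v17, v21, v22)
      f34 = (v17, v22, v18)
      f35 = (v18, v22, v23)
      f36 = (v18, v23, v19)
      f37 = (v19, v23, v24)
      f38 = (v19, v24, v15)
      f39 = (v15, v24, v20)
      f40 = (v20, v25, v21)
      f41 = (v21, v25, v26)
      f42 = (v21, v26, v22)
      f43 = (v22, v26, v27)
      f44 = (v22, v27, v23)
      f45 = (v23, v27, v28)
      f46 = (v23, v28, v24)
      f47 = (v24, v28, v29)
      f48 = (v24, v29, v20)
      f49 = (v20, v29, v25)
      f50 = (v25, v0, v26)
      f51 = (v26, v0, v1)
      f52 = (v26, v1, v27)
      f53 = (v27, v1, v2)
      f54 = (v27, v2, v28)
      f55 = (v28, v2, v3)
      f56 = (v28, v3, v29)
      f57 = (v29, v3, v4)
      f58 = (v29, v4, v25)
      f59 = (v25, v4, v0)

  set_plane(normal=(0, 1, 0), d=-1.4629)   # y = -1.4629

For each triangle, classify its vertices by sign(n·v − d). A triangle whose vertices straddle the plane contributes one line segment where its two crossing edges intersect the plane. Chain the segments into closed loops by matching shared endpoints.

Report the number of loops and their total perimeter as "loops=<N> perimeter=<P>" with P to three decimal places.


Straddling triangles (18 of 60):
  (v15,v20,v16) [+-+] → (-1.5754, -1.4629, 0)–(-1.46065, -1.4629, 0.157968)  len=0.1952
  (v16,v20,v21) [+--] → (-1.46065, -1.4629, 0.157968)–(-1.1954, -1.4629, 0.5231)  len=0.4513
  (v16,v21,v17) [+-+] → (-1.1954, -1.4629, 0.5231)–(-1.08964, -1.4629, 0.488743)  len=0.1112
  (v17,v21,v22) [+-+] → (-1.08964, -1.4629, 0.488743)–(-0.844599, -1.4629, 0.409132)  len=0.2577
  (v19,v23,v24) [++-] → (-0.844599, -1.4629, -0.409132)–(-1.1954, -1.4629, -0.5231)  len=0.3688
  (v19,v24,v15) [+-+] → (-1.1954, -1.4629, -0.5231)–(-1.26074, -1.4629, -0.433148)  len=0.1112
  (v15,v24,v20) [+--] → (-1.26074, -1.4629, -0.433148)–(-1.5754, -1.4629, 0)  len=0.5354
  (v21,v26,v22) [--+] → (0.0317659, -1.4629, 0.409132)–(-0.844599, -1.4629, 0.409132)  len=0.8764
  (v22,v26,v27) [+-+] → (0.0317659, -1.4629, 0.409132)–(0.844599, -1.4629, 0.409132)  len=0.8128
  (v23,v28,v24) [++-] → (-0.0317659, -1.4629, -0.409132)–(-0.844599, -1.4629, -0.409132)  len=0.8128
  (v24,v28,v29) [-+-] → (-0.0317659, -1.4629, -0.409132)–(0.844599, -1.4629, -0.409132)  len=0.8764
  (v25,v0,v26) [-+-] → (1.5754, -1.4629, 0)–(1.26074, -1.4629, 0.433148)  len=0.5354
  (v26,v0,v1) [-++] → (1.26074, -1.4629, 0.433148)–(1.1954, -1.4629, 0.5231)  len=0.1112
  (v26,v1,v27) [-++] → (1.1954, -1.4629, 0.5231)–(0.844599, -1.4629, 0.409132)  len=0.3688
  (v28,v3,v29) [++-] → (1.08964, -1.4629, -0.488743)–(0.844599, -1.4629, -0.409132)  len=0.2577
  (v29,v3,v4) [-++] → (1.08964, -1.4629, -0.488743)–(1.1954, -1.4629, -0.5231)  len=0.1112
  (v29,v4,v25) [-+-] → (1.1954, -1.4629, -0.5231)–(1.46065, -1.4629, -0.157968)  len=0.4513
  (v25,v4,v0) [-++] → (1.46065, -1.4629, -0.157968)–(1.5754, -1.4629, 0)  len=0.1952

Chained into 1 loop(s):
  loop 1: 18 segments, perimeter = 7.4400
Total perimeter = 7.440

loops=1 perimeter=7.440


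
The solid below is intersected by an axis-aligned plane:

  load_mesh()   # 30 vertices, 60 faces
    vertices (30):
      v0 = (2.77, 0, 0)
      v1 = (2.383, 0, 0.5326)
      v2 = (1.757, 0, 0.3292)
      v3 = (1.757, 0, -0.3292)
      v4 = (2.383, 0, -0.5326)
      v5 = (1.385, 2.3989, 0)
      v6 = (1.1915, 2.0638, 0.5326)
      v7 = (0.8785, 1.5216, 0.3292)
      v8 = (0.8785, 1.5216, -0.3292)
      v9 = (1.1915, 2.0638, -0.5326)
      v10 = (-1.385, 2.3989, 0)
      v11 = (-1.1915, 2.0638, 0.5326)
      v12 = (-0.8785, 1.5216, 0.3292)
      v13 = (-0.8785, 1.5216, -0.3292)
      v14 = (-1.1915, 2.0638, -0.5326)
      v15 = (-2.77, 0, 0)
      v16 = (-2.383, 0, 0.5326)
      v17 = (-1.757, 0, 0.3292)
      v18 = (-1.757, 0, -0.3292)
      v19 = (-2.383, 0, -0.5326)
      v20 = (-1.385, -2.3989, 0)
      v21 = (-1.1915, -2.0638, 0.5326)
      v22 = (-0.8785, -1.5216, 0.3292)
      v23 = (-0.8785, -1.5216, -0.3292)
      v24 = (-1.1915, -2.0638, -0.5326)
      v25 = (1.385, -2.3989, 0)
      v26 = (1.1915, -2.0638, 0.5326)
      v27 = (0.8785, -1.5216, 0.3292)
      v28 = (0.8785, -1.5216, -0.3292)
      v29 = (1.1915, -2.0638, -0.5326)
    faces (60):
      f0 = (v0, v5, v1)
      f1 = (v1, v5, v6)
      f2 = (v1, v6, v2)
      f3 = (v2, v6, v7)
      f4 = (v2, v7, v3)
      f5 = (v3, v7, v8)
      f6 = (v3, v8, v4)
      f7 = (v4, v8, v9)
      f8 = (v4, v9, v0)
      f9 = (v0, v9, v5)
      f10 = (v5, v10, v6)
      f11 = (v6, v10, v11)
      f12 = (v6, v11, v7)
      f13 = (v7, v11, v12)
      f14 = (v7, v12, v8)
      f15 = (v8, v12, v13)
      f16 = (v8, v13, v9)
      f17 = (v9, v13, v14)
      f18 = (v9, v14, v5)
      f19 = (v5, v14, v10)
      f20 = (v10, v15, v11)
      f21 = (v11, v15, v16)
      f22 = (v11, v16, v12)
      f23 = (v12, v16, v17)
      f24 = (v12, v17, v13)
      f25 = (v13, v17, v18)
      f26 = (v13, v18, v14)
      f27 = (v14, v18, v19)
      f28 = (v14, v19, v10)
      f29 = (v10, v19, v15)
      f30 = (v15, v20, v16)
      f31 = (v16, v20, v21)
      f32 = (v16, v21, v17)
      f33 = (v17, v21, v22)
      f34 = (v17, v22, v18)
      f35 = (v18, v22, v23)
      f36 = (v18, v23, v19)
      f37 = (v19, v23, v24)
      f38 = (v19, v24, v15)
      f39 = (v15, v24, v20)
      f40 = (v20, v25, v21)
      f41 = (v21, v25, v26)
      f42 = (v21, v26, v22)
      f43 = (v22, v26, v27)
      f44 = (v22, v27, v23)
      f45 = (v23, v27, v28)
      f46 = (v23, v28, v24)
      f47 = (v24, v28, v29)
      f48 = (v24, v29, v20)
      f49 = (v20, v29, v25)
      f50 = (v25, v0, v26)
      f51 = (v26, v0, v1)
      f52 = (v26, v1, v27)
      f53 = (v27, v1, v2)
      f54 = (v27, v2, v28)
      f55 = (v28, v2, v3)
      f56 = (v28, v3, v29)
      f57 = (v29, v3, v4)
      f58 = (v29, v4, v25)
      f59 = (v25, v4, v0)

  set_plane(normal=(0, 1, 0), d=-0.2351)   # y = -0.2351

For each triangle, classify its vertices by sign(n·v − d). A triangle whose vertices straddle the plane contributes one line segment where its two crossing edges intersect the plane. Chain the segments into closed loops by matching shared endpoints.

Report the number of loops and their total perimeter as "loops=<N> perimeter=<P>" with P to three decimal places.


loops=2 perimeter=6.583

Straddling triangles (20 of 60):
  (v15,v20,v16) [+-+] → (-2.63427, -0.2351, 0)–(-2.28519, -0.2351, 0.480403)  len=0.5938
  (v16,v20,v21) [+--] → (-2.28519, -0.2351, 0.480403)–(-2.24727, -0.2351, 0.5326)  len=0.0645
  (v16,v21,v17) [+-+] → (-2.24727, -0.2351, 0.5326)–(-1.69258, -0.2351, 0.352371)  len=0.5832
  (v17,v21,v22) [+--] → (-1.69258, -0.2351, 0.352371)–(-1.62126, -0.2351, 0.3292)  len=0.0750
  (v17,v22,v18) [+-+] → (-1.62126, -0.2351, 0.3292)–(-1.62126, -0.2351, -0.227472)  len=0.5567
  (v18,v22,v23) [+--] → (-1.62126, -0.2351, -0.227472)–(-1.62126, -0.2351, -0.3292)  len=0.1017
  (v18,v23,v19) [+-+] → (-1.62126, -0.2351, -0.3292)–(-2.15054, -0.2351, -0.501173)  len=0.5565
  (v19,v23,v24) [+--] → (-2.15054, -0.2351, -0.501173)–(-2.24727, -0.2351, -0.5326)  len=0.1017
  (v19,v24,v15) [+-+] → (-2.24727, -0.2351, -0.5326)–(-2.59018, -0.2351, -0.0606717)  len=0.5834
  (v15,v24,v20) [+--] → (-2.59018, -0.2351, -0.0606717)–(-2.63427, -0.2351, 0)  len=0.0750
  (v25,v0,v26) [-+-] → (2.63427, -0.2351, 0)–(2.59018, -0.2351, 0.0606717)  len=0.0750
  (v26,v0,v1) [-++] → (2.59018, -0.2351, 0.0606717)–(2.24727, -0.2351, 0.5326)  len=0.5834
  (v26,v1,v27) [-+-] → (2.24727, -0.2351, 0.5326)–(2.15054, -0.2351, 0.501173)  len=0.1017
  (v27,v1,v2) [-++] → (2.15054, -0.2351, 0.501173)–(1.62126, -0.2351, 0.3292)  len=0.5565
  (v27,v2,v28) [-+-] → (1.62126, -0.2351, 0.3292)–(1.62126, -0.2351, 0.227472)  len=0.1017
  (v28,v2,v3) [-++] → (1.62126, -0.2351, 0.227472)–(1.62126, -0.2351, -0.3292)  len=0.5567
  (v28,v3,v29) [-+-] → (1.62126, -0.2351, -0.3292)–(1.69258, -0.2351, -0.352371)  len=0.0750
  (v29,v3,v4) [-++] → (1.69258, -0.2351, -0.352371)–(2.24727, -0.2351, -0.5326)  len=0.5832
  (v29,v4,v25) [-+-] → (2.24727, -0.2351, -0.5326)–(2.28519, -0.2351, -0.480403)  len=0.0645
  (v25,v4,v0) [-++] → (2.28519, -0.2351, -0.480403)–(2.63427, -0.2351, 0)  len=0.5938

Chained into 2 loop(s):
  loop 1: 10 segments, perimeter = 3.2915
  loop 2: 10 segments, perimeter = 3.2915
Total perimeter = 6.583


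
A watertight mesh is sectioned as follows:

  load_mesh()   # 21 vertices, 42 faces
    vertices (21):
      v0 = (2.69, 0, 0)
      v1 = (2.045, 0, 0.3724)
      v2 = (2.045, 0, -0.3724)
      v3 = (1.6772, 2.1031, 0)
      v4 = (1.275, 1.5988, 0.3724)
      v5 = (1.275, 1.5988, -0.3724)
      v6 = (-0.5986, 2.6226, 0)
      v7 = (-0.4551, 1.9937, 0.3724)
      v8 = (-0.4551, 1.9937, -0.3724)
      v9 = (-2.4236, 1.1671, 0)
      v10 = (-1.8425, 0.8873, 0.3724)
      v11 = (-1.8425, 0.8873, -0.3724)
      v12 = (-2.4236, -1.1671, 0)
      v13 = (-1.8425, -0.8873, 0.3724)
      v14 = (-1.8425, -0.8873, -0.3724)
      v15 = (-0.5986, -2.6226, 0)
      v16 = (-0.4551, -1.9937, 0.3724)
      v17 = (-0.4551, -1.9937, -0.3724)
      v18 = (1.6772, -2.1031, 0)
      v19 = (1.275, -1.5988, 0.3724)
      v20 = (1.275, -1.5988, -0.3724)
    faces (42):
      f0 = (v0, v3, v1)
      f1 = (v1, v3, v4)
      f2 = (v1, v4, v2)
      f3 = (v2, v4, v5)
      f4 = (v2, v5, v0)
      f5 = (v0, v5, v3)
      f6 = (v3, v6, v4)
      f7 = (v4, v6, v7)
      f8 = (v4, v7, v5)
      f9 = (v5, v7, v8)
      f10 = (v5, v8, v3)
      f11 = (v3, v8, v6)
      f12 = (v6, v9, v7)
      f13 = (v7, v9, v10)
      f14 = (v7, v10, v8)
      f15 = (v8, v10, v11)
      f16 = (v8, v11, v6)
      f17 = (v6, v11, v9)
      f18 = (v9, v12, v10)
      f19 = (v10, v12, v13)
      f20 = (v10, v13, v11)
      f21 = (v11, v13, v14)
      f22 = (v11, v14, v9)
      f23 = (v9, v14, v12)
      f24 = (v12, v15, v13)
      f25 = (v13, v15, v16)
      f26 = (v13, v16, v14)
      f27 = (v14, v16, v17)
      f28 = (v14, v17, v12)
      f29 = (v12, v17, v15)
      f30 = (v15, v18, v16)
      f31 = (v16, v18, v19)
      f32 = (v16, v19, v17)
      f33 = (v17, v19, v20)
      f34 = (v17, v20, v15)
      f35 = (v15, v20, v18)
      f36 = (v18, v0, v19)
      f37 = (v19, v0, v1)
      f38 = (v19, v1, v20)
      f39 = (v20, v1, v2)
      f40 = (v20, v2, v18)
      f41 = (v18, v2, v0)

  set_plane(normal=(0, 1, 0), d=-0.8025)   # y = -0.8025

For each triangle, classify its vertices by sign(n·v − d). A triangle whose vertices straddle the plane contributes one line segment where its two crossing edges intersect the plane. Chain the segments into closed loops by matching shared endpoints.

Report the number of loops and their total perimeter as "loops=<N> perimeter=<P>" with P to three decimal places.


Straddling triangles (12 of 42):
  (v9,v12,v10) [+-+] → (-2.4236, -0.8025, 0)–(-2.32047, -0.8025, 0.0660908)  len=0.1225
  (v10,v12,v13) [+--] → (-2.32047, -0.8025, 0.0660908)–(-1.8425, -0.8025, 0.3724)  len=0.5677
  (v10,v13,v11) [+-+] → (-1.8425, -0.8025, 0.3724)–(-1.8425, -0.8025, 0.336809)  len=0.0356
  (v11,v13,v14) [+--] → (-1.8425, -0.8025, 0.336809)–(-1.8425, -0.8025, -0.3724)  len=0.7092
  (v11,v14,v9) [+-+] → (-1.8425, -0.8025, -0.3724)–(-1.86649, -0.8025, -0.357028)  len=0.0285
  (v9,v14,v12) [+--] → (-1.86649, -0.8025, -0.357028)–(-2.4236, -0.8025, 0)  len=0.6617
  (v18,v0,v19) [-+-] → (2.30354, -0.8025, 0)–(1.97976, -0.8025, 0.186922)  len=0.3739
  (v19,v0,v1) [-++] → (1.97976, -0.8025, 0.186922)–(1.65851, -0.8025, 0.3724)  len=0.3709
  (v19,v1,v20) [-+-] → (1.65851, -0.8025, 0.3724)–(1.65851, -0.8025, -0.00144413)  len=0.3738
  (v20,v1,v2) [-++] → (1.65851, -0.8025, -0.00144413)–(1.65851, -0.8025, -0.3724)  len=0.3710
  (v20,v2,v18) [-+-] → (1.65851, -0.8025, -0.3724)–(1.90466, -0.8025, -0.2303)  len=0.2842
  (v18,v2,v0) [-++] → (1.90466, -0.8025, -0.2303)–(2.30354, -0.8025, 0)  len=0.4606

Chained into 2 loop(s):
  loop 1: 6 segments, perimeter = 2.1252
  loop 2: 6 segments, perimeter = 2.2344
Total perimeter = 4.360

loops=2 perimeter=4.360


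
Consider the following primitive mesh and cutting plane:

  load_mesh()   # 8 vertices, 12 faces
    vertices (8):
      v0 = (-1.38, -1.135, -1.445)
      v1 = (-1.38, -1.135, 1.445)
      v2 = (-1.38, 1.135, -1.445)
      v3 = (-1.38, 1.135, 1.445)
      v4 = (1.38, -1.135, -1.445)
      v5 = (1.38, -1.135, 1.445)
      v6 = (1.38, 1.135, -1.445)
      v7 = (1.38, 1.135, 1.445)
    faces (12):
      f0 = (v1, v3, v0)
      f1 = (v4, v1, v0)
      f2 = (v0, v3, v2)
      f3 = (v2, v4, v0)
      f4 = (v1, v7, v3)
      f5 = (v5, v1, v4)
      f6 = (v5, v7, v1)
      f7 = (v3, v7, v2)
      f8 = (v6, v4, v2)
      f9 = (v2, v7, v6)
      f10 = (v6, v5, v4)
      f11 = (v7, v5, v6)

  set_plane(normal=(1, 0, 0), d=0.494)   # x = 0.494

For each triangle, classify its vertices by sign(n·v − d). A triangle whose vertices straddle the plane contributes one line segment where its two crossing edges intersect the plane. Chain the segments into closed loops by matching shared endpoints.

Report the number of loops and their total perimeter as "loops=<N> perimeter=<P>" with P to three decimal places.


Straddling triangles (8 of 12):
  (v4,v1,v0) [+--] → (0.494, -1.135, -0.517268)–(0.494, -1.135, -1.445)  len=0.9277
  (v2,v4,v0) [-+-] → (0.494, -0.406297, -1.445)–(0.494, -1.135, -1.445)  len=0.7287
  (v1,v7,v3) [-+-] → (0.494, 0.406297, 1.445)–(0.494, 1.135, 1.445)  len=0.7287
  (v5,v1,v4) [+-+] → (0.494, -1.135, 1.445)–(0.494, -1.135, -0.517268)  len=1.9623
  (v5,v7,v1) [++-] → (0.494, 0.406297, 1.445)–(0.494, -1.135, 1.445)  len=1.5413
  (v3,v7,v2) [-+-] → (0.494, 1.135, 1.445)–(0.494, 1.135, 0.517268)  len=0.9277
  (v6,v4,v2) [++-] → (0.494, -0.406297, -1.445)–(0.494, 1.135, -1.445)  len=1.5413
  (v2,v7,v6) [-++] → (0.494, 1.135, 0.517268)–(0.494, 1.135, -1.445)  len=1.9623

Chained into 1 loop(s):
  loop 1: 8 segments, perimeter = 10.3200
Total perimeter = 10.320

loops=1 perimeter=10.320


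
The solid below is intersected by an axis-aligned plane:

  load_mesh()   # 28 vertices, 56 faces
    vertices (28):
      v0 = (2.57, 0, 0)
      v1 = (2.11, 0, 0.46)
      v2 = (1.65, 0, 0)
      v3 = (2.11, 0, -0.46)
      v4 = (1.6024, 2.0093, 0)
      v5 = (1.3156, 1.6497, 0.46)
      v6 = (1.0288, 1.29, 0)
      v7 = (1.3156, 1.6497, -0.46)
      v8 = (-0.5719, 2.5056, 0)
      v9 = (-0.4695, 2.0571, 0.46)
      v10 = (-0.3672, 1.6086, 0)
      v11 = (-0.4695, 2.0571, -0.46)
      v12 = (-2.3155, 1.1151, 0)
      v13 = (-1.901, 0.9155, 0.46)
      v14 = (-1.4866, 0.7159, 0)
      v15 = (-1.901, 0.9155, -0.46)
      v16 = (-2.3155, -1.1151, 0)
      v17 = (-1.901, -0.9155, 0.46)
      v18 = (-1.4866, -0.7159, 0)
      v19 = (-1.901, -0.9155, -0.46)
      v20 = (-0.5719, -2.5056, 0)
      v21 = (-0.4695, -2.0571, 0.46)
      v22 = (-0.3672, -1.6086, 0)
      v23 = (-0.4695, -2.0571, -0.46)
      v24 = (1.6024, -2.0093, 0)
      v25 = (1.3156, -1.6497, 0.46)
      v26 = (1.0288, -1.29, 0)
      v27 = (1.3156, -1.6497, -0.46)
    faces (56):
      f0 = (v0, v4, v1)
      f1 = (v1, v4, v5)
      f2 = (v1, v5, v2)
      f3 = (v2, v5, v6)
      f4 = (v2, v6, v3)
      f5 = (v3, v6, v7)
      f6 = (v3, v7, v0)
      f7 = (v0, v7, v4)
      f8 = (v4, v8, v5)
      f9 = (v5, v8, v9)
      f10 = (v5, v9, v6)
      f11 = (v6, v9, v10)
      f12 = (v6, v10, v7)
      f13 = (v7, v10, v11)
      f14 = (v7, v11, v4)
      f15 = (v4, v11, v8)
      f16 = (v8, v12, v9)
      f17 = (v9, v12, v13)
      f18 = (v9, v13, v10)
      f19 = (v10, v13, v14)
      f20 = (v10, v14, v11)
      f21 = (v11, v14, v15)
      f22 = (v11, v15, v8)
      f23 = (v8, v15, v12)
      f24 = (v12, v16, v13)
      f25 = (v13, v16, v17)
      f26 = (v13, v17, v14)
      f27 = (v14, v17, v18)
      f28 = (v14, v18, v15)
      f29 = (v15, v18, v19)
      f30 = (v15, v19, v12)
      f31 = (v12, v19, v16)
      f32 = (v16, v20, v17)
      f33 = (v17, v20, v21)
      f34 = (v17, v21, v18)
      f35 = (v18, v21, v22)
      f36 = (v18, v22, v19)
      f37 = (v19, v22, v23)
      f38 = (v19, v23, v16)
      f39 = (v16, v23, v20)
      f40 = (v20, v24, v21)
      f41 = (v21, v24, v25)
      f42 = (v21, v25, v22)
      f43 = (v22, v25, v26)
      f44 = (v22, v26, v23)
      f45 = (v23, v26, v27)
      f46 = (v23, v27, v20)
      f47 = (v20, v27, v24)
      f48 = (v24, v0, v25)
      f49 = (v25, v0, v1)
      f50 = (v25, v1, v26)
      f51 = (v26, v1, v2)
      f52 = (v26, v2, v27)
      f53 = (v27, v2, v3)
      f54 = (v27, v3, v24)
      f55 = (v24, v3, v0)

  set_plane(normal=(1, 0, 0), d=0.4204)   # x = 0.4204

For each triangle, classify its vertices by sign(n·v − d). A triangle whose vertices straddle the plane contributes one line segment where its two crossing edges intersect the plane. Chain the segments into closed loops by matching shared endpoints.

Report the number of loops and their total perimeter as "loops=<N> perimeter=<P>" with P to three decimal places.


loops=2 perimeter=5.011

Straddling triangles (16 of 56):
  (v4,v8,v5) [+-+] → (0.4204, 2.2791, 0)–(0.4204, 2.05563, 0.241832)  len=0.3293
  (v5,v8,v9) [+--] → (0.4204, 2.05563, 0.241832)–(0.4204, 1.854, 0.46)  len=0.2971
  (v5,v9,v6) [+-+] → (0.4204, 1.854, 0.46)–(0.4204, 1.60149, 0.186788)  len=0.3720
  (v6,v9,v10) [+--] → (0.4204, 1.60149, 0.186788)–(0.4204, 1.42885, 0)  len=0.2543
  (v6,v10,v7) [+-+] → (0.4204, 1.42885, 0)–(0.4204, 1.62784, -0.215294)  len=0.2932
  (v7,v10,v11) [+--] → (0.4204, 1.62784, -0.215294)–(0.4204, 1.854, -0.46)  len=0.3332
  (v7,v11,v4) [+-+] → (0.4204, 1.854, -0.46)–(0.4204, 2.03657, -0.262426)  len=0.2690
  (v4,v11,v8) [+--] → (0.4204, 2.03657, -0.262426)–(0.4204, 2.2791, 0)  len=0.3573
  (v20,v24,v21) [-+-] → (0.4204, -2.2791, 0)–(0.4204, -2.03657, 0.262426)  len=0.3573
  (v21,v24,v25) [-++] → (0.4204, -2.03657, 0.262426)–(0.4204, -1.854, 0.46)  len=0.2690
  (v21,v25,v22) [-+-] → (0.4204, -1.854, 0.46)–(0.4204, -1.62784, 0.215294)  len=0.3332
  (v22,v25,v26) [-++] → (0.4204, -1.62784, 0.215294)–(0.4204, -1.42885, 0)  len=0.2932
  (v22,v26,v23) [-+-] → (0.4204, -1.42885, 0)–(0.4204, -1.60149, -0.186788)  len=0.2543
  (v23,v26,v27) [-++] → (0.4204, -1.60149, -0.186788)–(0.4204, -1.854, -0.46)  len=0.3720
  (v23,v27,v20) [-+-] → (0.4204, -1.854, -0.46)–(0.4204, -2.05563, -0.241832)  len=0.2971
  (v20,v27,v24) [-++] → (0.4204, -2.05563, -0.241832)–(0.4204, -2.2791, 0)  len=0.3293

Chained into 2 loop(s):
  loop 1: 8 segments, perimeter = 2.5055
  loop 2: 8 segments, perimeter = 2.5055
Total perimeter = 5.011


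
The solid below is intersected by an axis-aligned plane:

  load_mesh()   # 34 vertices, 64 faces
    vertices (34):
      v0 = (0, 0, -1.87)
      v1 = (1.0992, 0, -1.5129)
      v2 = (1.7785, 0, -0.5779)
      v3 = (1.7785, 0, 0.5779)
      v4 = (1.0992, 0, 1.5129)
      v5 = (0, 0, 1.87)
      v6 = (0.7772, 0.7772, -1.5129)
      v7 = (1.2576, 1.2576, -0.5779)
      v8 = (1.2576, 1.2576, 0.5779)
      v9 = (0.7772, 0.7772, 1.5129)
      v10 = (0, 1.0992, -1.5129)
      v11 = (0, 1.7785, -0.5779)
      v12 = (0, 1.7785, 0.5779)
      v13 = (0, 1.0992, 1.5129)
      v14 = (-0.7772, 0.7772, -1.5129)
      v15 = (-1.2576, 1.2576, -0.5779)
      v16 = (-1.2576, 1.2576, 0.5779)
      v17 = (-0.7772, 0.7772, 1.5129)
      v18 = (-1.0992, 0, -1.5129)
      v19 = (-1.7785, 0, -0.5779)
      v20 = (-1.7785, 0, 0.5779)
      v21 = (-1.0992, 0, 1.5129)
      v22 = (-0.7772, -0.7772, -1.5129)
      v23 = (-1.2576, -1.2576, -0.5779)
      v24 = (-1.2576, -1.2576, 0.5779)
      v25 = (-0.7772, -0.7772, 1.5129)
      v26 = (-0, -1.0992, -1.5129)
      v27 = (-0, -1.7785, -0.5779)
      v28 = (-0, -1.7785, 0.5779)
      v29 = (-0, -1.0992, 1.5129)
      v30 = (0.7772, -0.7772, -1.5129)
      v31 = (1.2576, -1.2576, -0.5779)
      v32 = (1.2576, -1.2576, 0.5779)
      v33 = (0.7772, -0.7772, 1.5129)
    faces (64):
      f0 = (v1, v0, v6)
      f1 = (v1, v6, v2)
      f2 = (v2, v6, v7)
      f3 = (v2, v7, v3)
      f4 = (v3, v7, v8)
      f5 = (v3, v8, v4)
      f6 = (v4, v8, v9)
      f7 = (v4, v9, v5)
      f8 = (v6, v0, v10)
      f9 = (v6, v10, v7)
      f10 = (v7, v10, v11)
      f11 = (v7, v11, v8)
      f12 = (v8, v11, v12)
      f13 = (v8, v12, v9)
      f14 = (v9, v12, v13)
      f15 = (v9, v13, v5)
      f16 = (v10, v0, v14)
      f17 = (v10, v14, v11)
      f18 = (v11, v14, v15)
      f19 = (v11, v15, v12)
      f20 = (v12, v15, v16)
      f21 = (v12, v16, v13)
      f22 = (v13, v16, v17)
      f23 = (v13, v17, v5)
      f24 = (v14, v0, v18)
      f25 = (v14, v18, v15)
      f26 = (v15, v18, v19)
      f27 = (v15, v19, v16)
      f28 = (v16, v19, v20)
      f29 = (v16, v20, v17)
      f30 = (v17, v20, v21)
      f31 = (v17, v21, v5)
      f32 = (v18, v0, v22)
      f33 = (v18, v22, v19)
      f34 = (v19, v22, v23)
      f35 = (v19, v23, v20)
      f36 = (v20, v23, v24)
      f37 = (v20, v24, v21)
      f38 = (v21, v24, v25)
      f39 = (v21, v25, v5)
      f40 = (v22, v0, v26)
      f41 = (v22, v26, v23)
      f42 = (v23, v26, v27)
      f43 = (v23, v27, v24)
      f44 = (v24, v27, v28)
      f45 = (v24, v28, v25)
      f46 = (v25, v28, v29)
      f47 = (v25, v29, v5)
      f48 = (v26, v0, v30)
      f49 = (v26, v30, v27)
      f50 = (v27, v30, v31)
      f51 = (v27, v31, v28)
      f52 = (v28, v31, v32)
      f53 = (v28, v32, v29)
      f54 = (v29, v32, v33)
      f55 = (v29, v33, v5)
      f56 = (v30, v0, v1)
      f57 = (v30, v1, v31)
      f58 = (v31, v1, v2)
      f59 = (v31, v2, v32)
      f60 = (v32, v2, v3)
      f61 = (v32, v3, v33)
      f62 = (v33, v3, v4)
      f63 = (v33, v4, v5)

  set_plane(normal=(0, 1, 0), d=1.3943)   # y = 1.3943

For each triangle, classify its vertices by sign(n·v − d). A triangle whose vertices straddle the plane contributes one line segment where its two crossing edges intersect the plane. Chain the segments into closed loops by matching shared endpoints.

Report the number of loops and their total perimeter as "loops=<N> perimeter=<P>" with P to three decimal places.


Straddling triangles (10 of 64):
  (v7,v10,v11) [--+] → (0, 1.3943, -1.10672)–(0.927568, 1.3943, -0.5779)  len=1.0677
  (v7,v11,v8) [-+-] → (0.927568, 1.3943, -0.5779)–(0.927568, 1.3943, 0.274583)  len=0.8525
  (v8,v11,v12) [-++] → (0.927568, 1.3943, 0.274583)–(0.927568, 1.3943, 0.5779)  len=0.3033
  (v8,v12,v9) [-+-] → (0.927568, 1.3943, 0.5779)–(0.298213, 1.3943, 0.936661)  len=0.7244
  (v9,v12,v13) [-+-] → (0.298213, 1.3943, 0.936661)–(0, 1.3943, 1.10672)  len=0.3433
  (v10,v14,v11) [--+] → (-0.298213, 1.3943, -0.936661)–(0, 1.3943, -1.10672)  len=0.3433
  (v11,v14,v15) [+--] → (-0.298213, 1.3943, -0.936661)–(-0.927568, 1.3943, -0.5779)  len=0.7244
  (v11,v15,v12) [+-+] → (-0.927568, 1.3943, -0.5779)–(-0.927568, 1.3943, -0.274583)  len=0.3033
  (v12,v15,v16) [+--] → (-0.927568, 1.3943, -0.274583)–(-0.927568, 1.3943, 0.5779)  len=0.8525
  (v12,v16,v13) [+--] → (-0.927568, 1.3943, 0.5779)–(0, 1.3943, 1.10672)  len=1.0677

Chained into 1 loop(s):
  loop 1: 10 segments, perimeter = 6.5825
Total perimeter = 6.582

loops=1 perimeter=6.582


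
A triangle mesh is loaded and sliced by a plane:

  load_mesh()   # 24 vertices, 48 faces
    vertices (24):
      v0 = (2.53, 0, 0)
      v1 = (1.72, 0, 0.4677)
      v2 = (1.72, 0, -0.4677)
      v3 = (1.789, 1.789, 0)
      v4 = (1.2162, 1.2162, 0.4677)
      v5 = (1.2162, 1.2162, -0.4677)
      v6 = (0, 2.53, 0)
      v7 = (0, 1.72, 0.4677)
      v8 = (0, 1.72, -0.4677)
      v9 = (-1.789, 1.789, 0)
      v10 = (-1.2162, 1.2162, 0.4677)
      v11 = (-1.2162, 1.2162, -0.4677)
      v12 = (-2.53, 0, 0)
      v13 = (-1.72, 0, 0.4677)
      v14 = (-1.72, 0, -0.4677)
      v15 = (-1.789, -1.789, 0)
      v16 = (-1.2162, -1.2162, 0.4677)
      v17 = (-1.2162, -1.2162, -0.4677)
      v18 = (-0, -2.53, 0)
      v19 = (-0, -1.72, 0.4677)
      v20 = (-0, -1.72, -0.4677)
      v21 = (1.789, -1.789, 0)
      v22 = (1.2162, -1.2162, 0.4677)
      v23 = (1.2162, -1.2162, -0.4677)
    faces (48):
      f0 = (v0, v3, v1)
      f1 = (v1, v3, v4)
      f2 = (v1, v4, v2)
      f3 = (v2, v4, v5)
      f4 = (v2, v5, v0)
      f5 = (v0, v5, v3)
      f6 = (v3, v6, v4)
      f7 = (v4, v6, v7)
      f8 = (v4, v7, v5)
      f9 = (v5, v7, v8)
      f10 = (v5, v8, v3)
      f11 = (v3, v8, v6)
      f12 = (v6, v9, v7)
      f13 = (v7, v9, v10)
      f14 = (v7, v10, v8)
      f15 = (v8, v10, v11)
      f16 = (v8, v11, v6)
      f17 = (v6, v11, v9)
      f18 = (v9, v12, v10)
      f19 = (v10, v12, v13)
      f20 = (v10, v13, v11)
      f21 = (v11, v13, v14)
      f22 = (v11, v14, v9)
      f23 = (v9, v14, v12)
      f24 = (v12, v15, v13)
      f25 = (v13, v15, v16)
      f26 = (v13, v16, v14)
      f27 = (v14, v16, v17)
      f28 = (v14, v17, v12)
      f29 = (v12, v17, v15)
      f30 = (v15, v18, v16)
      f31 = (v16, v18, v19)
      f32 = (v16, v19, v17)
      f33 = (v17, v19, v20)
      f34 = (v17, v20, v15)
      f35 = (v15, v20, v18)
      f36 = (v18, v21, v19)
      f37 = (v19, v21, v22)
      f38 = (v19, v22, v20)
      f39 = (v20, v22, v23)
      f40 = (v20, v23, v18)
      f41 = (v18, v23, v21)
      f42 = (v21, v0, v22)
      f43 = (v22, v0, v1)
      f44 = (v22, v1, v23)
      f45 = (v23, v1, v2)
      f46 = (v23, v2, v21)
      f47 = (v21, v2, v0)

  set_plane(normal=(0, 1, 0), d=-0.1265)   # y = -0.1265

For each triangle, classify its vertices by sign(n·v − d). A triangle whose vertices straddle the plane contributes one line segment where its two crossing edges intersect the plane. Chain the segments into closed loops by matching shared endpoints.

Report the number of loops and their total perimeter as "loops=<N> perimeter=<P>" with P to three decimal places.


Straddling triangles (12 of 48):
  (v12,v15,v13) [+-+] → (-2.4776, -0.1265, 0)–(-1.72488, -0.1265, 0.434629)  len=0.8692
  (v13,v15,v16) [+--] → (-1.72488, -0.1265, 0.434629)–(-1.6676, -0.1265, 0.4677)  len=0.0661
  (v13,v16,v14) [+-+] → (-1.6676, -0.1265, 0.4677)–(-1.6676, -0.1265, -0.370407)  len=0.8381
  (v14,v16,v17) [+--] → (-1.6676, -0.1265, -0.370407)–(-1.6676, -0.1265, -0.4677)  len=0.0973
  (v14,v17,v12) [+-+] → (-1.6676, -0.1265, -0.4677)–(-2.39335, -0.1265, -0.0486466)  len=0.8380
  (v12,v17,v15) [+--] → (-2.39335, -0.1265, -0.0486466)–(-2.4776, -0.1265, 0)  len=0.0973
  (v21,v0,v22) [-+-] → (2.4776, -0.1265, 0)–(2.39335, -0.1265, 0.0486466)  len=0.0973
  (v22,v0,v1) [-++] → (2.39335, -0.1265, 0.0486466)–(1.6676, -0.1265, 0.4677)  len=0.8380
  (v22,v1,v23) [-+-] → (1.6676, -0.1265, 0.4677)–(1.6676, -0.1265, 0.370407)  len=0.0973
  (v23,v1,v2) [-++] → (1.6676, -0.1265, 0.370407)–(1.6676, -0.1265, -0.4677)  len=0.8381
  (v23,v2,v21) [-+-] → (1.6676, -0.1265, -0.4677)–(1.72488, -0.1265, -0.434629)  len=0.0661
  (v21,v2,v0) [-++] → (1.72488, -0.1265, -0.434629)–(2.4776, -0.1265, 0)  len=0.8692

Chained into 2 loop(s):
  loop 1: 6 segments, perimeter = 2.8061
  loop 2: 6 segments, perimeter = 2.8061
Total perimeter = 5.612

loops=2 perimeter=5.612


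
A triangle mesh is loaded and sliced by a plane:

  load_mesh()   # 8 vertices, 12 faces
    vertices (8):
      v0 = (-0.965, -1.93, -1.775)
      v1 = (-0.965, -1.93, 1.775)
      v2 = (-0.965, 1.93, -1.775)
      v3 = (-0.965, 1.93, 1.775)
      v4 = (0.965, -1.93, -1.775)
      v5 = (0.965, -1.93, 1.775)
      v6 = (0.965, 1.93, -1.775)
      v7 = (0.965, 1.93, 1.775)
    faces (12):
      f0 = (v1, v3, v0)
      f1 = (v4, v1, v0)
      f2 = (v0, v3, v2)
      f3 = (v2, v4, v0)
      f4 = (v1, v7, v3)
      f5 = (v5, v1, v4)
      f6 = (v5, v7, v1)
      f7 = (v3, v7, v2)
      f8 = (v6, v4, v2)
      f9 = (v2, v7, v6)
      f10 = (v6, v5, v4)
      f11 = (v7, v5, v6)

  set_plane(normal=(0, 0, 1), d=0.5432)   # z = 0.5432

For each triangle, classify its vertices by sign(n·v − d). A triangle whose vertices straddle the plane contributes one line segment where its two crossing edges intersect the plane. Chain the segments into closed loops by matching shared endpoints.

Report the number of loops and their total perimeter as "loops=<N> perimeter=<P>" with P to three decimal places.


loops=1 perimeter=11.580

Straddling triangles (8 of 12):
  (v1,v3,v0) [++-] → (-0.965, 0.590634, 0.5432)–(-0.965, -1.93, 0.5432)  len=2.5206
  (v4,v1,v0) [-+-] → (-0.295317, -1.93, 0.5432)–(-0.965, -1.93, 0.5432)  len=0.6697
  (v0,v3,v2) [-+-] → (-0.965, 0.590634, 0.5432)–(-0.965, 1.93, 0.5432)  len=1.3394
  (v5,v1,v4) [++-] → (-0.295317, -1.93, 0.5432)–(0.965, -1.93, 0.5432)  len=1.2603
  (v3,v7,v2) [++-] → (0.295317, 1.93, 0.5432)–(-0.965, 1.93, 0.5432)  len=1.2603
  (v2,v7,v6) [-+-] → (0.295317, 1.93, 0.5432)–(0.965, 1.93, 0.5432)  len=0.6697
  (v6,v5,v4) [-+-] → (0.965, -0.590634, 0.5432)–(0.965, -1.93, 0.5432)  len=1.3394
  (v7,v5,v6) [++-] → (0.965, -0.590634, 0.5432)–(0.965, 1.93, 0.5432)  len=2.5206

Chained into 1 loop(s):
  loop 1: 8 segments, perimeter = 11.5800
Total perimeter = 11.580
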